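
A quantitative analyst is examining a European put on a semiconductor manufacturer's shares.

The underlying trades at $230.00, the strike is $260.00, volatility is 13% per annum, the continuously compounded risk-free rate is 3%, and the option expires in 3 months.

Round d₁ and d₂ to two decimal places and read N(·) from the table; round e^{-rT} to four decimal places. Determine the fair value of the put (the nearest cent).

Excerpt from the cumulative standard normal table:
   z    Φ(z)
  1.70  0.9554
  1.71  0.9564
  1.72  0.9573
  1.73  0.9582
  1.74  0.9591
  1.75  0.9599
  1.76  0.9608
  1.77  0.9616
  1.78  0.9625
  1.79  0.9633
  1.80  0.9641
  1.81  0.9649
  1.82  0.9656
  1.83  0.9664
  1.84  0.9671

σ√T = 0.13·√0.25 = 0.0650
ln(S/K) + (r + σ²/2)T = ln(230/260) + (0.03 + 0.13²/2)·0.25 = -0.1226 + 0.0096 = -0.1130
d₁ = -0.1130 / 0.0650 = -1.7383 ⇒ -1.74
d₂ = d₁ − σ√T = -1.7383 − 0.0650 = -1.8033 ⇒ -1.80
exp(−rT) = exp(−0.03·0.25) = 0.9925
N(−d₂) = N(1.80) = 0.9641;  N(−d₁) = N(1.74) = 0.9591
P = 260·0.9925·0.9641 − 230·0.9591 = 248.7860 − 220.5930 = 28.1930

$28.19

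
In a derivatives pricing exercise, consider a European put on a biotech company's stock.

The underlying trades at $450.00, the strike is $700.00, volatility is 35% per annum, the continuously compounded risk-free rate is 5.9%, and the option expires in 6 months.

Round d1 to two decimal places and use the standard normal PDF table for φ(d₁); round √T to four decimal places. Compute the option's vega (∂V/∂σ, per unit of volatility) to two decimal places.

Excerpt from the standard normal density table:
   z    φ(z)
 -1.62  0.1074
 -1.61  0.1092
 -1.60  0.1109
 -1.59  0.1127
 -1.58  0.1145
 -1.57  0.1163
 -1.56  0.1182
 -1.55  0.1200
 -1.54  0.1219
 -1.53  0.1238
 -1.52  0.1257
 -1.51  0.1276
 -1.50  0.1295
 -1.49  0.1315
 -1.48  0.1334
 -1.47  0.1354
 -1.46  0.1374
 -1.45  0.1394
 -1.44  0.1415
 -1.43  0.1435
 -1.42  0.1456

38.79

σ√T = 0.35 × 0.7071 = 0.2475
d₁ = [ln(450/700) + (0.059 + 0.35²/2)·0.5] / 0.2475 = [-0.4418 + 0.0601] / 0.2475 = -1.5423 → -1.54
√T = √0.5 = 0.7071
φ(d₁) = φ(-1.54) = 0.1219
vega = S·φ(d₁)·√T = 450·0.1219·0.7071 = 38.7880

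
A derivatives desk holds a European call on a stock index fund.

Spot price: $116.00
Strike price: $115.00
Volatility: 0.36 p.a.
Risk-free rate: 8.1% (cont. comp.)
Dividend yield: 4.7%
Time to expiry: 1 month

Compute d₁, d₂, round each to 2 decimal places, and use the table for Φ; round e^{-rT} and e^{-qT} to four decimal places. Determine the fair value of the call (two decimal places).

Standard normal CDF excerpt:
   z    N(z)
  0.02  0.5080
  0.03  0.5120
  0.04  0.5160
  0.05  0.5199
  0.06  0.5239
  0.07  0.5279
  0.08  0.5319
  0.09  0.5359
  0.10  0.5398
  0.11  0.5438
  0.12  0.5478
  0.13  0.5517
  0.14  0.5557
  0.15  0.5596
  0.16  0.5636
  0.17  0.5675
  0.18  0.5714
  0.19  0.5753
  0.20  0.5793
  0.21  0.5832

$5.28

T = 0.08333;  σ√T = 0.1039
d₁ = [ln(116/115) + (0.081 − 0.047 + ½·0.36²)·0.08333] / (σ√T) = (0.0087 + 0.0082) / 0.1039 = 0.1625 ⇒ 0.16
d₂ = 0.1625 − 0.1039 = 0.0586 ⇒ 0.06
e^(−qT) = e^(−0.047·0.08333) = 0.9961;  e^(−rT) = e^(−0.081·0.08333) = 0.9933
N(d₁) = N(0.16) = 0.5636;  N(d₂) = N(0.06) = 0.5239
C = 116·0.9961·0.5636 − 115·0.9933·0.5239 = 65.1226 − 59.8448 = 5.2778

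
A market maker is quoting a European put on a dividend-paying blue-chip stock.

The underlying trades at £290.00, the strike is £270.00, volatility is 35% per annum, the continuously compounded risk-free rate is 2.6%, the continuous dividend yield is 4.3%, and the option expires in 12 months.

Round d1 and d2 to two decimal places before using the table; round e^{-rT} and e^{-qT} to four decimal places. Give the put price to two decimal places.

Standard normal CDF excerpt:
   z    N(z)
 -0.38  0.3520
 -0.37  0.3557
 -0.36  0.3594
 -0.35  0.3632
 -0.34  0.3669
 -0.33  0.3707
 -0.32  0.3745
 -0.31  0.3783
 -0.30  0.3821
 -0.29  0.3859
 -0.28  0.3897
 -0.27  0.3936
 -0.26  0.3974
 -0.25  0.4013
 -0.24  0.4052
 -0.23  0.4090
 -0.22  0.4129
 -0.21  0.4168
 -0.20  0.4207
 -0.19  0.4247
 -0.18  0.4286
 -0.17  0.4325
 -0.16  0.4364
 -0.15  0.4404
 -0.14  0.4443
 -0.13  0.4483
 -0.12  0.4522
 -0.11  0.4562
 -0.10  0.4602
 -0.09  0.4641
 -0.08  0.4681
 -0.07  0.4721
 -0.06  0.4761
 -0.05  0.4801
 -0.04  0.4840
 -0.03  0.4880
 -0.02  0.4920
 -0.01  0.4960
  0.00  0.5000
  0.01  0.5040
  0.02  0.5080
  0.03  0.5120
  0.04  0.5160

£30.66

σ√T = 0.35 × 1.0000 = 0.3500
ln(S/K) + (r − q + σ²/2)T = ln(290/270) + (0.026 − 0.043 + 0.35²/2)·1 = 0.0715 + 0.0442 = 0.1157
d₁ = 0.1157 / 0.3500 = 0.3306 which rounds to 0.33
d₂ = d₁ − σ√T = 0.3306 − 0.3500 = -0.0194 which rounds to -0.02
e^(−qT) = e^(−0.043·1) = 0.9579;  e^(−rT) = e^(−0.026·1) = 0.9743
N(−d₂) = N(0.02) = 0.5080;  N(−d₁) = N(-0.33) = 0.3707
P = 270·0.9743·0.5080 − 290·0.9579·0.3707 = 133.6350 − 102.9771 = 30.6579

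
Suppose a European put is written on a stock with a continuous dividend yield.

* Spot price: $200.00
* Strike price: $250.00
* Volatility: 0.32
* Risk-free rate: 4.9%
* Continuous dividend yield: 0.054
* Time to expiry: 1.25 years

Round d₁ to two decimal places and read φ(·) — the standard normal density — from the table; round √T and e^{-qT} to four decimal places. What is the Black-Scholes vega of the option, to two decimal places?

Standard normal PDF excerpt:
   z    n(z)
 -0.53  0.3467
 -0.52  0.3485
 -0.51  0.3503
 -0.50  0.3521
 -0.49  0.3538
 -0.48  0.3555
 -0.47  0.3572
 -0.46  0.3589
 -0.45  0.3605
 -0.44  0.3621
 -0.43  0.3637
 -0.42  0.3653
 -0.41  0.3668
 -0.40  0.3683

75.01

σ√T = 0.32 × 1.1180 = 0.3578
d₁ = [ln(200/250) + (0.049 − 0.054 + ½·0.32²)·1.25] / (σ√T) = (-0.2231 + 0.0578) / 0.3578 = -0.4623 ≈ -0.46
√T = √1.25 = 1.1180
φ(d₁) = φ(-0.46) = 0.3589
e^(−qT) = e^(−0.054·1.25) = 0.9347
vega = S·e^(−qT)·φ(d₁)·√T = 200·0.9347·0.3589·1.1180 = 75.0097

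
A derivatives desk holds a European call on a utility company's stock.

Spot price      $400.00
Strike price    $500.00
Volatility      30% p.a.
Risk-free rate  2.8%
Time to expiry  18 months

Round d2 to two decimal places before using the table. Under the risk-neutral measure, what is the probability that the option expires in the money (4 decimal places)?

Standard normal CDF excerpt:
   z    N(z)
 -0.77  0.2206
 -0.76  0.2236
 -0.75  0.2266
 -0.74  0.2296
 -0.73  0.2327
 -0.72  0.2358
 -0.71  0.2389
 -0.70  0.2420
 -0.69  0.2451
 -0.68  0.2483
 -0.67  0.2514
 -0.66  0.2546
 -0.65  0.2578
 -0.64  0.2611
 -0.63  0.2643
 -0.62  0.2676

σ√T = 0.3·√1.5 = 0.3674
d₁ = [ln(400/500) + (0.028 + 0.3²/2)·1.5] / 0.3674 = [-0.2231 + 0.1095] / 0.3674 = -0.3093 which rounds to -0.31
d₂ = d₁ − σ√T = -0.3093 − 0.3674 = -0.6767 which rounds to -0.68
Risk-neutral Pr[S_T > K] = N(d₂) = N(-0.68) = 0.2483

0.2483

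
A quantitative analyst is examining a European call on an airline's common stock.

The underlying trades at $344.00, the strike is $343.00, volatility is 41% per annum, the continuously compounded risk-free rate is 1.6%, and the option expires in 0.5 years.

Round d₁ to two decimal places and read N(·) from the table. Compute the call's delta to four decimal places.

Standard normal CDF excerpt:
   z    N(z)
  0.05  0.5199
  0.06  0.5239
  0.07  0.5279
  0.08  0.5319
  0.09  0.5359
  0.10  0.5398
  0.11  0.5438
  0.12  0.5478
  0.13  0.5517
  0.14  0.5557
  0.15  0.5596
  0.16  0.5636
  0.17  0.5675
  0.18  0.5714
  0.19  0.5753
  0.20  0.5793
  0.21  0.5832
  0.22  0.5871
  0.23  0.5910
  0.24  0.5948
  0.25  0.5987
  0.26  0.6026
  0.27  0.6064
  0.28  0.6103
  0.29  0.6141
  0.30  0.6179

0.5714

σ√T = 0.41 × 0.7071 = 0.2899
d₁ = [ln(344/343) + (0.016 + 0.41²/2)·0.5] / 0.2899 = [0.0029 + 0.0500] / 0.2899 = 0.1826 → 0.18
N(d₁) = N(0.18) = 0.5714
Δ_call = N(d₁) = 0.5714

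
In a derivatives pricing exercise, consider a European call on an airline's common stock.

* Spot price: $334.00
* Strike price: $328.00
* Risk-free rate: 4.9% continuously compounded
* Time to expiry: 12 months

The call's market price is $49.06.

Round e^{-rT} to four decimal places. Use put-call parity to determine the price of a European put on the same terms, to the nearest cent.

$27.38

exp(−rT) = exp(−0.049·1) = 0.9522
Put-call parity: C − P = S − K·e^(−rT) = 334 − 328·0.9522 = 334 − 312.3216 = 21.6784
P = C − (C − P) = 49.06 − (21.6784) = 27.3816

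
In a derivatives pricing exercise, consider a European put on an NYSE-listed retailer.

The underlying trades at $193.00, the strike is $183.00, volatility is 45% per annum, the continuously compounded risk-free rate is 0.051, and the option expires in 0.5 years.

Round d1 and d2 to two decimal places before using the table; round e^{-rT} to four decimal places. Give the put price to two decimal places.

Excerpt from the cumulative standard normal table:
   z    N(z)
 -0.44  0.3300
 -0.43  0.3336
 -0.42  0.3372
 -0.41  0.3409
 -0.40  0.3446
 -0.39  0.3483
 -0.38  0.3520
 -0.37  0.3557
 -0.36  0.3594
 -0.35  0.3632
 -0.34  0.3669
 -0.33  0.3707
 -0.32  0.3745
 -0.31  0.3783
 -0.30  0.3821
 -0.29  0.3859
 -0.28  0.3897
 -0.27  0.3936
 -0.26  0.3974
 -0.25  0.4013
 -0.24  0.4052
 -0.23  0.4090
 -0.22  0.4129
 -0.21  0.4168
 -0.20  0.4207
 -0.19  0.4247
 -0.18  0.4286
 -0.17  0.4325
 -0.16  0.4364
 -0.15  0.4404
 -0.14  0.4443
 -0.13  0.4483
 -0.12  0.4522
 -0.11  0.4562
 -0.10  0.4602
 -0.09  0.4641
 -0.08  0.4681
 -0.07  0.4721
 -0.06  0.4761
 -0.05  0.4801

$17.00

T = 0.5;  σ√T = 0.3182
d₁ = [ln(193/183) + (0.051 + 0.45²/2)·0.5] / 0.3182 = [0.0532 + 0.0761] / 0.3182 = 0.4064 ⇒ 0.41
d₂ = d₁ − σ√T = 0.4064 − 0.3182 = 0.0882 ⇒ 0.09
e^(−rT) = e^(−0.051·0.5) = 0.9748
N(−d₂) = N(-0.09) = 0.4641;  N(−d₁) = N(-0.41) = 0.3409
P = 183·0.9748·0.4641 − 193·0.3409 = 82.7901 − 65.7937 = 16.9964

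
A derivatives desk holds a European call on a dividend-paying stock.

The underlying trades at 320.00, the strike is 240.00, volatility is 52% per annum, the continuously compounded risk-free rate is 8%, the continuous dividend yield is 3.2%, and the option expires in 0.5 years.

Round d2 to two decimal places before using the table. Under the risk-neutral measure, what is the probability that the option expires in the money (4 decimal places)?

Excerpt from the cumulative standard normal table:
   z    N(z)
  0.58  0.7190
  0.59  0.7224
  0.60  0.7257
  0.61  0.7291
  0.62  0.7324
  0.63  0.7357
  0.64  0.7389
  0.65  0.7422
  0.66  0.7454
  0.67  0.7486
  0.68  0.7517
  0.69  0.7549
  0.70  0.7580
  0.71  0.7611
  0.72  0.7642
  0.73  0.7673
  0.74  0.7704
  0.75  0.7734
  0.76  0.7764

σ√T = 0.52·√0.5 = 0.3677
d₁ = [ln(320/240) + (0.08 − 0.032 + 0.52²/2)·0.5] / 0.3677 = [0.2877 + 0.0916] / 0.3677 = 1.0315 which rounds to 1.03
d₂ = d₁ − σ√T = 1.0315 − 0.3677 = 0.6638 which rounds to 0.66
Pr(exercise) under Q = N(d₂) = 0.7454

0.7454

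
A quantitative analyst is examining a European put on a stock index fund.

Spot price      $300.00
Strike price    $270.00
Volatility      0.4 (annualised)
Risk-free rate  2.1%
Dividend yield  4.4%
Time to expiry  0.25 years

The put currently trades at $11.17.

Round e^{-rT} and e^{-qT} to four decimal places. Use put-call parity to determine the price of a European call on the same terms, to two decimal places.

$39.30

e^(−qT) = e^(−0.044·0.25) = 0.9891;  e^(−rT) = e^(−0.021·0.25) = 0.9948
Put-call parity: C − P = S·e^(−qT) − K·e^(−rT) = 300·0.9891 − 270·0.9948 = 296.7300 − 268.5960 = 28.1340
C = P + (C − P) = 11.17 + (28.1340) = 39.3040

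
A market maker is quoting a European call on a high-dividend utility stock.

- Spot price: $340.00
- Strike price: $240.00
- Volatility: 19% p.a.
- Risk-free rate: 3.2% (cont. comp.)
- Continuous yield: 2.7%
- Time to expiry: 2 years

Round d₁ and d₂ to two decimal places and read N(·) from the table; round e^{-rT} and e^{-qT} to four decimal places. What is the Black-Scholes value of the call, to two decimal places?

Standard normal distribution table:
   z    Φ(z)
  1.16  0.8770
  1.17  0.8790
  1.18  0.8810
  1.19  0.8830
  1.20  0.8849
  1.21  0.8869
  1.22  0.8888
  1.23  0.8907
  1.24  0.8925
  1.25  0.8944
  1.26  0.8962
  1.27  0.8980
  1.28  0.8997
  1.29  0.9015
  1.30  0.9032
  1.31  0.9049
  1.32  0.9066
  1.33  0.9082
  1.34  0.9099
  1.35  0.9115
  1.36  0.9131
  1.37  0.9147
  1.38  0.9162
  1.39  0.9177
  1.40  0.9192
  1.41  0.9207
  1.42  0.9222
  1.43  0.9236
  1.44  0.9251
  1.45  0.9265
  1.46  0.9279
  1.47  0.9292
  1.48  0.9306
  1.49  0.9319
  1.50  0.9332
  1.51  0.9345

T = 2;  σ√T = 0.2687
ln(S/K) + (r − q + σ²/2)T = ln(340/240) + (0.032 − 0.027 + 0.19²/2)·2 = 0.3483 + 0.0461 = 0.3944
d₁ = 0.3944 / 0.2687 = 1.4678 ≈ 1.47
d₂ = d₁ − σ√T = 1.4678 − 0.2687 = 1.1991 ≈ 1.20
exp(−qT) = exp(−0.027·2) = 0.9474;  exp(−rT) = exp(−0.032·2) = 0.9380
N(d₁) = N(1.47) = 0.9292;  N(d₂) = N(1.20) = 0.8849
C = 340·0.9474·0.9292 − 240·0.9380·0.8849 = 299.3102 − 199.2087 = 100.1015

$100.10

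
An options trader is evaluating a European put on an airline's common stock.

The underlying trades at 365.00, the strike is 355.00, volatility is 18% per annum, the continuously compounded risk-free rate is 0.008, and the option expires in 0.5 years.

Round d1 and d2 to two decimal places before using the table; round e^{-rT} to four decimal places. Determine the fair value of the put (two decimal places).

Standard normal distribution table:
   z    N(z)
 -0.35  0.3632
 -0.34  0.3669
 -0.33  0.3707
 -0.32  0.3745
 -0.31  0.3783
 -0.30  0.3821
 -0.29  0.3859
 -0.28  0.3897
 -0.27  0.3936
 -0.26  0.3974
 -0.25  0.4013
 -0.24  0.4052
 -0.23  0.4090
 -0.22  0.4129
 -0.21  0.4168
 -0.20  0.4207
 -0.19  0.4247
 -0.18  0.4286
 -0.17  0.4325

12.09

T = 0.5;  σ√T = 0.1273
ln(S/K) + (r + σ²/2)T = ln(365/355) + (0.008 + 0.18²/2)·0.5 = 0.0278 + 0.0121 = 0.0399
d₁ = 0.0399 / 0.1273 = 0.3133 → 0.31
d₂ = d₁ − σ√T = 0.3133 − 0.1273 = 0.1860 → 0.19
exp(−rT) = exp(−0.008·0.5) = 0.9960
N(−d₂) = N(-0.19) = 0.4247;  N(−d₁) = N(-0.31) = 0.3783
P = 355·0.9960·0.4247 − 365·0.3783 = 150.1654 − 138.0795 = 12.0859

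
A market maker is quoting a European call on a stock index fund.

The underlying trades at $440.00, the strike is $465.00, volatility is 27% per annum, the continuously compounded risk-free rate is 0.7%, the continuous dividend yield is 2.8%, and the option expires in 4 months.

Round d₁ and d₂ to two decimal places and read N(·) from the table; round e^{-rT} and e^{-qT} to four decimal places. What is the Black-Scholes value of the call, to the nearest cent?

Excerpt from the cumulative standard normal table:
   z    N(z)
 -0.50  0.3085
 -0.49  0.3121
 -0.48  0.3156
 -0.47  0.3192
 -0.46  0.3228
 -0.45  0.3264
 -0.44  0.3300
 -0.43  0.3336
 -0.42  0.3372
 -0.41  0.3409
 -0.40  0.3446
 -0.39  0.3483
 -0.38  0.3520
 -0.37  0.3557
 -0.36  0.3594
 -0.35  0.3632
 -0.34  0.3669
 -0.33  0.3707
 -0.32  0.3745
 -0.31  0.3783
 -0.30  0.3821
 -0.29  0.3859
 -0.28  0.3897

σ√T = 0.27 × 0.5774 = 0.1559
d₁ = [ln(440/465) + (0.007 − 0.028 + 0.27²/2)·0.3333] / 0.1559 = [-0.0553 + 0.0052] / 0.1559 = -0.3215 → -0.32
d₂ = d₁ − σ√T = -0.3215 − 0.1559 = -0.4774 → -0.48
e^(−qT) = e^(−0.028·0.3333) = 0.9907;  e^(−rT) = e^(−0.007·0.3333) = 0.9977
N(d₁) = N(-0.32) = 0.3745;  N(d₂) = N(-0.48) = 0.3156
C = 440·0.9907·0.3745 − 465·0.9977·0.3156 = 163.2475 − 146.4165 = 16.8311

$16.83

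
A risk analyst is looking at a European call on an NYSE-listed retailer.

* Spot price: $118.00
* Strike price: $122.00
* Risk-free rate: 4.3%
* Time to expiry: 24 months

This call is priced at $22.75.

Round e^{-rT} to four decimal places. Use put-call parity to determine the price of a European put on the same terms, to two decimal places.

$16.70

exp(−rT) = exp(−0.043·2) = 0.9176
Put-call parity: C − P = S − K·e^(−rT) = 118 − 122·0.9176 = 118 − 111.9472 = 6.0528
P = C − (C − P) = 22.75 − (6.0528) = 16.6972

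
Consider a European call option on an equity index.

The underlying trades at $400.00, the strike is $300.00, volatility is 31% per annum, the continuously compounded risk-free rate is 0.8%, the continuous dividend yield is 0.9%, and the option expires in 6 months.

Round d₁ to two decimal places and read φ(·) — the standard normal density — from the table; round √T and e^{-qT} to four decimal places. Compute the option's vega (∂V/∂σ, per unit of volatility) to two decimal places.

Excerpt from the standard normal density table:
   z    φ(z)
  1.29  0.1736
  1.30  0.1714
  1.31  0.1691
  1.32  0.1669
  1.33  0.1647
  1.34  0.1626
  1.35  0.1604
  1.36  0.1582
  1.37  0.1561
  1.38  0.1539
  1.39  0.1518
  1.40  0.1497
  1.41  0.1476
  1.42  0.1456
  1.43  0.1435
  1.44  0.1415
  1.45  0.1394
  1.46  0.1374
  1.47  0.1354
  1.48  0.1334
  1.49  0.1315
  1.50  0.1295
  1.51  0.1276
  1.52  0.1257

T = 0.5;  σ√T = 0.2192
d₁ = [ln(400/300) + (0.008 − 0.009 + 0.31²/2)·0.5] / 0.2192 = [0.2877 + 0.0235] / 0.2192 = 1.4197 → 1.42
√T = √0.5 = 0.7071
φ(d₁) = φ(1.42) = 0.1456
e^(−qT) = e^(−0.009·0.5) = 0.9955
vega = S·e^(−qT)·φ(d₁)·√T = 400·0.9955·0.1456·0.7071 = 40.9962
(Vega is the same for a European call and put with the same parameters.)

41.00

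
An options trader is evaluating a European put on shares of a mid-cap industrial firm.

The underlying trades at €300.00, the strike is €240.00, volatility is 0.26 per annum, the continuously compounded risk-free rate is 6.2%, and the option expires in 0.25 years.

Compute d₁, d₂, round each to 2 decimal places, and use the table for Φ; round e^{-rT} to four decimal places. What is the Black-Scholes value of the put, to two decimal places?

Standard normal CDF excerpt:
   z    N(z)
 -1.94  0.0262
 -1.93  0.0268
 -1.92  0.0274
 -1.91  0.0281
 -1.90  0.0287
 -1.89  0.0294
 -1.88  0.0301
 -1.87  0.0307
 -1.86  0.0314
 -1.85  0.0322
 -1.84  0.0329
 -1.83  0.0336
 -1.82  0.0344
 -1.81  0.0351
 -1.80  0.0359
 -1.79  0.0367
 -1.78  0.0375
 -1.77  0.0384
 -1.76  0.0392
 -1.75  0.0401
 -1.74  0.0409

€0.46

σ√T = 0.26·√0.25 = 0.1300
d₁ = [ln(300/240) + (0.062 + 0.26²/2)·0.25] / 0.1300 = [0.2231 + 0.0239] / 0.1300 = 1.9007 ⇒ 1.90
d₂ = d₁ − σ√T = 1.9007 − 0.1300 = 1.7707 ⇒ 1.77
exp(−rT) = exp(−0.062·0.25) = 0.9846
N(−d₂) = N(-1.77) = 0.0384;  N(−d₁) = N(-1.90) = 0.0287
P = 240·0.9846·0.0384 − 300·0.0287 = 9.0741 − 8.6100 = 0.4641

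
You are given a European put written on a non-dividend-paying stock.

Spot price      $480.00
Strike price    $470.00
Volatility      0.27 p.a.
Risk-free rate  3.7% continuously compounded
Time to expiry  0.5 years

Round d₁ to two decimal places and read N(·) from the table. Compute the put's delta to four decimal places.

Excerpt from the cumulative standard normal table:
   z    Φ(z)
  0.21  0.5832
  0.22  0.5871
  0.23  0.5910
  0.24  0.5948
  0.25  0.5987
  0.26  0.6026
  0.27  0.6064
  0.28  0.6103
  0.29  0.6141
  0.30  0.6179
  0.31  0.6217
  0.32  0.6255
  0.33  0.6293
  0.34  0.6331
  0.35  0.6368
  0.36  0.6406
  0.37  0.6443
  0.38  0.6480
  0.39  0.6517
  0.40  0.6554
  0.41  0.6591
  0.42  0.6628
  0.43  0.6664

-0.3821

σ√T = 0.27·√0.5 = 0.1909
d₁ = [ln(480/470) + (0.037 + ½·0.27²)·0.5] / (σ√T) = (0.0211 + 0.0367) / 0.1909 = 0.3026 ⇒ 0.30
N(d₁) = N(0.30) = 0.6179
Δ_put = N(d₁) − 1 = 0.6179 − 1 = -0.3821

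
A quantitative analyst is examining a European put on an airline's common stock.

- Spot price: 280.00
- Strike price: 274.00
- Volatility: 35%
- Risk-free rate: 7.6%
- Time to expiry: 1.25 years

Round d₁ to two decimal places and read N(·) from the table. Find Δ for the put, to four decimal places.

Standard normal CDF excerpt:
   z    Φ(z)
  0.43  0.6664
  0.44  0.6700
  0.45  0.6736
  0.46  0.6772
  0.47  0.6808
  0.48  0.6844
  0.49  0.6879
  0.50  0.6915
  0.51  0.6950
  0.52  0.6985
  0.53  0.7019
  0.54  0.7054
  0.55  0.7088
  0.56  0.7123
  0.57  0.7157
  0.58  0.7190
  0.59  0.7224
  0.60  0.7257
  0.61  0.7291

σ√T = 0.35 × 1.1180 = 0.3913
d₁ = [ln(280/274) + (0.076 + ½·0.35²)·1.25] / (σ√T) = (0.0217 + 0.1716) / 0.3913 = 0.4938 → 0.49
N(d₁) = N(0.49) = 0.6879
Δ_put = N(d₁) − 1 = 0.6879 − 1 = -0.3121

-0.3121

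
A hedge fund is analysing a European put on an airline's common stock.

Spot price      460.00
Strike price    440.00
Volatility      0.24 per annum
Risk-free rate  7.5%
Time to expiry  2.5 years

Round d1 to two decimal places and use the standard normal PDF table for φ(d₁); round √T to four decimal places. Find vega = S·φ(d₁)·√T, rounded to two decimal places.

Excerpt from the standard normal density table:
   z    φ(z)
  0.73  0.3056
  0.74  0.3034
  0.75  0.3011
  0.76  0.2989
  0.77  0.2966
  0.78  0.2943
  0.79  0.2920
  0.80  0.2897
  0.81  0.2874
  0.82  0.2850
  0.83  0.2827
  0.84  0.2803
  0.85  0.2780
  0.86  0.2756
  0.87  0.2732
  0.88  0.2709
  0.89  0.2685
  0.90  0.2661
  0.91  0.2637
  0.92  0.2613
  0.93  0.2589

T = 2.5;  σ√T = 0.3795
d₁ = [ln(460/440) + (0.075 + 0.24²/2)·2.5] / 0.3795 = [0.0445 + 0.2595] / 0.3795 = 0.8010 which rounds to 0.80
√T = √2.5 = 1.5811
φ(d₁) = φ(0.80) = 0.2897
vega = S·φ(d₁)·√T = 460·0.2897·1.5811 = 210.7005
(Vega is the same for a European call and put with the same parameters.)

210.70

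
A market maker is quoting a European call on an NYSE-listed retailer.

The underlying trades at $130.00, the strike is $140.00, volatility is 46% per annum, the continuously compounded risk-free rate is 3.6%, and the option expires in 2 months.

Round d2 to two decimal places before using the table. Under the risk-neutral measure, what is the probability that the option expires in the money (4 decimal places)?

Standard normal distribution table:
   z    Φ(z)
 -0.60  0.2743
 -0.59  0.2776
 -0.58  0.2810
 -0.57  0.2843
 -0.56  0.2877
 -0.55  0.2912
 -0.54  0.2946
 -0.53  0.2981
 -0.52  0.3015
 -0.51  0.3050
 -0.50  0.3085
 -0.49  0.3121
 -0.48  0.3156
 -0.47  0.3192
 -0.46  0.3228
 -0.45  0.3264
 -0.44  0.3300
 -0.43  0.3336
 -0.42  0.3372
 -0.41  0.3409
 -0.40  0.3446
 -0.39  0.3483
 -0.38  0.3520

T = 0.1667;  σ√T = 0.1878
d₁ = [ln(130/140) + (0.036 + 0.46²/2)·0.1667] / 0.1878 = [-0.0741 + 0.0236] / 0.1878 = -0.2688 → -0.27
d₂ = d₁ − σ√T = -0.2688 − 0.1878 = -0.4566 → -0.46
Risk-neutral Pr[S_T > K] = N(d₂) = N(-0.46) = 0.3228

0.3228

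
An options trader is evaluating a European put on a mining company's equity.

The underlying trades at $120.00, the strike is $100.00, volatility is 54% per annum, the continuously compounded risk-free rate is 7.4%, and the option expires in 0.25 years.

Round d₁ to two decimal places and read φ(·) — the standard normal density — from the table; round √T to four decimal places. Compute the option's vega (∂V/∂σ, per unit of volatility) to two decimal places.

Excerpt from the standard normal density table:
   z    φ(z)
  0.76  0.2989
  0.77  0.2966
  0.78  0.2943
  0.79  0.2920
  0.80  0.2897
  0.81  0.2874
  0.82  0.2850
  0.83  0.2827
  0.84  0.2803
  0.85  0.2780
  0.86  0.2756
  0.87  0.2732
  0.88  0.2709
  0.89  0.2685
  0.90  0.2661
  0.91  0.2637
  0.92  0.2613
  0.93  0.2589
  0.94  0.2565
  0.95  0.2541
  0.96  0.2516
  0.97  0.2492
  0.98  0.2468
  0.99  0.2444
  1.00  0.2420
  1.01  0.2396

σ√T = 0.54 × 0.5000 = 0.2700
d₁ = [ln(120/100) + (0.074 + ½·0.54²)·0.25] / (σ√T) = (0.1823 + 0.0549) / 0.2700 = 0.8788 ⇒ 0.88
√T = √0.25 = 0.5000
φ(d₁) = φ(0.88) = 0.2709
vega = S·φ(d₁)·√T = 120·0.2709·0.5000 = 16.2540
(The call has the same vega.)

16.25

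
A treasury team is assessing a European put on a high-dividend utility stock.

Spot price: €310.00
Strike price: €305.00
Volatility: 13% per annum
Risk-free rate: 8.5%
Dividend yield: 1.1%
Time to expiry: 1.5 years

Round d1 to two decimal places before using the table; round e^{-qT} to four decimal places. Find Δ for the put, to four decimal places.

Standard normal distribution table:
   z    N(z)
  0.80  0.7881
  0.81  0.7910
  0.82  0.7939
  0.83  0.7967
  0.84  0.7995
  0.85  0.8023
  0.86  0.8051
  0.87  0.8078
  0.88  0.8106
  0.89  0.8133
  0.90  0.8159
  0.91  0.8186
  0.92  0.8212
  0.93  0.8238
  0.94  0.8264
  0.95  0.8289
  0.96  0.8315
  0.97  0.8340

σ√T = 0.13·√1.5 = 0.1592
d₁ = [ln(310/305) + (0.085 − 0.011 + 0.13²/2)·1.5] / 0.1592 = [0.0163 + 0.1237] / 0.1592 = 0.8789 ⇒ 0.88
N(d₁) = N(0.88) = 0.8106
Δ_put = exp(−qT)·(N(d₁) − 1) = 0.9836·(0.8106 − 1) = -0.1863

-0.1863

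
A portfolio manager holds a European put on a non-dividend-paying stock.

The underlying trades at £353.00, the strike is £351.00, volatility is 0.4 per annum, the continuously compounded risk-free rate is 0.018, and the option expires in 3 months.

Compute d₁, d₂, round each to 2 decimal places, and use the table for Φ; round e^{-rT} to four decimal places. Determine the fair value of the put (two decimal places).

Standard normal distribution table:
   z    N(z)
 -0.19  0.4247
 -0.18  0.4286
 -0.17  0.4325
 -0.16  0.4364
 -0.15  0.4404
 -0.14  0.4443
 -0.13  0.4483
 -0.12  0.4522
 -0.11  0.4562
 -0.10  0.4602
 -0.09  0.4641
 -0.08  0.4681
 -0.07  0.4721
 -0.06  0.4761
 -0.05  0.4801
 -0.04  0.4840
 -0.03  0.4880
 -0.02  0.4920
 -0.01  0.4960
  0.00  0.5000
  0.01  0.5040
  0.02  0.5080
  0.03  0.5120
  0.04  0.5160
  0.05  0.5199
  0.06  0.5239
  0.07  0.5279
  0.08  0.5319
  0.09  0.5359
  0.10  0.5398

T = 0.25;  σ√T = 0.2000
ln(S/K) + (r + σ²/2)T = ln(353/351) + (0.018 + 0.4²/2)·0.25 = 0.0057 + 0.0245 = 0.0302
d₁ = 0.0302 / 0.2000 = 0.1509 ⇒ 0.15
d₂ = d₁ − σ√T = 0.1509 − 0.2000 = -0.0491 ⇒ -0.05
e^(−rT) = e^(−0.018·0.25) = 0.9955
N(−d₂) = N(0.05) = 0.5199;  N(−d₁) = N(-0.15) = 0.4404
P = 351·0.9955·0.5199 − 353·0.4404 = 181.6637 − 155.4612 = 26.2025

£26.20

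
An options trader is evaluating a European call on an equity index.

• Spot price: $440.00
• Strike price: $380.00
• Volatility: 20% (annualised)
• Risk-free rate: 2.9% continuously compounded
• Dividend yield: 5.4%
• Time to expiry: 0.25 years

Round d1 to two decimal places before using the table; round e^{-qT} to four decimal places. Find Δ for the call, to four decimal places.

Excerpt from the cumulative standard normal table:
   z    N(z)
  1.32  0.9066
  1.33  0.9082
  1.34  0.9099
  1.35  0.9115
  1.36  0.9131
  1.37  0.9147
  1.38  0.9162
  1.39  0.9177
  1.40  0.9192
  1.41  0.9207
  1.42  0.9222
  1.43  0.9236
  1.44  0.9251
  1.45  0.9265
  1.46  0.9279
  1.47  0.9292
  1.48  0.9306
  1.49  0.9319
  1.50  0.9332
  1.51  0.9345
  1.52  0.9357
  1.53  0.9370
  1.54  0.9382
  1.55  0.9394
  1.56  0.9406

0.9141

σ√T = 0.2·√0.25 = 0.1000
d₁ = [ln(440/380) + (0.029 − 0.054 + ½·0.2²)·0.25] / (σ√T) = (0.1466 − 0.0012) / 0.1000 = 1.4535 ⇒ 1.45
N(d₁) = N(1.45) = 0.9265
Δ_call = e^(−qT)·N(d₁) = 0.9866·0.9265 = 0.9141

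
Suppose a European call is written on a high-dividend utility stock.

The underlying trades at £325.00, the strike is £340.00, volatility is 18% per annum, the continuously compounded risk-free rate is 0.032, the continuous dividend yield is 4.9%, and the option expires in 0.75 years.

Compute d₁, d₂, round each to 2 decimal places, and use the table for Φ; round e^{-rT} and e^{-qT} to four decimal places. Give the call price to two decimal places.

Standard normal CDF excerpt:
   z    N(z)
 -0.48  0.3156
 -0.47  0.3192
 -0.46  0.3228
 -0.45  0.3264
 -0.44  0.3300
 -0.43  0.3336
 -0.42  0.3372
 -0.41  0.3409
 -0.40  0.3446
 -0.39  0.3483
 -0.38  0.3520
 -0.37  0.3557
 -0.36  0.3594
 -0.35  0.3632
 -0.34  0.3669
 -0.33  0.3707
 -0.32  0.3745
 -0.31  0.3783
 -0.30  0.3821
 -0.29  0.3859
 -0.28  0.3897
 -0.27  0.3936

£12.54

σ√T = 0.18·√0.75 = 0.1559
d₁ = [ln(325/340) + (0.032 − 0.049 + 0.18²/2)·0.75] / 0.1559 = [-0.0451 − 0.0006] / 0.1559 = -0.2933 ⇒ -0.29
d₂ = d₁ − σ√T = -0.2933 − 0.1559 = -0.4492 ⇒ -0.45
e^(−qT) = e^(−0.049·0.75) = 0.9639;  e^(−rT) = e^(−0.032·0.75) = 0.9763
N(d₁) = N(-0.29) = 0.3859;  N(d₂) = N(-0.45) = 0.3264
C = 325·0.9639·0.3859 − 340·0.9763·0.3264 = 120.8899 − 108.3459 = 12.5441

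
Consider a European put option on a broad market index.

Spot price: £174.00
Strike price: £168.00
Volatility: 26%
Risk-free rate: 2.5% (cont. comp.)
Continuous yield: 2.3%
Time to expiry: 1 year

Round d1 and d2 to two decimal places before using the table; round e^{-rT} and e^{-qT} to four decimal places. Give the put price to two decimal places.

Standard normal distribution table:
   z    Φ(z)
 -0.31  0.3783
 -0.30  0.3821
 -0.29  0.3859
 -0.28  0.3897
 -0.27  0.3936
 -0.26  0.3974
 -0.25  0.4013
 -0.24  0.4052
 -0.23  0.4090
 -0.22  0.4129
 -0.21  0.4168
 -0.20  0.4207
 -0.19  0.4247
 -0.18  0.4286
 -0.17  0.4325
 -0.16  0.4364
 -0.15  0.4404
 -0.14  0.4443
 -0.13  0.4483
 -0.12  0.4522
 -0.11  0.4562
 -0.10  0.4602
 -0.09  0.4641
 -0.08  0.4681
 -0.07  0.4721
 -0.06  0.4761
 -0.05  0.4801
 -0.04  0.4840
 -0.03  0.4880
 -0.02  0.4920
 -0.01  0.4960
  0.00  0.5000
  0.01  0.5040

σ√T = 0.26 × 1.0000 = 0.2600
ln(S/K) + (r − q + σ²/2)T = ln(174/168) + (0.025 − 0.023 + 0.26²/2)·1 = 0.0351 + 0.0358 = 0.0709
d₁ = 0.0709 / 0.2600 = 0.2727 ≈ 0.27
d₂ = d₁ − σ√T = 0.2727 − 0.2600 = 0.0127 ≈ 0.01
e^(−qT) = e^(−0.023·1) = 0.9773;  e^(−rT) = e^(−0.025·1) = 0.9753
P = 168·0.9753·N(-0.01) − 174·0.9773·N(-0.27) = 168·0.9753·0.4960 − 174·0.9773·0.3936 = 81.2698 − 66.9318 = 14.3380

£14.34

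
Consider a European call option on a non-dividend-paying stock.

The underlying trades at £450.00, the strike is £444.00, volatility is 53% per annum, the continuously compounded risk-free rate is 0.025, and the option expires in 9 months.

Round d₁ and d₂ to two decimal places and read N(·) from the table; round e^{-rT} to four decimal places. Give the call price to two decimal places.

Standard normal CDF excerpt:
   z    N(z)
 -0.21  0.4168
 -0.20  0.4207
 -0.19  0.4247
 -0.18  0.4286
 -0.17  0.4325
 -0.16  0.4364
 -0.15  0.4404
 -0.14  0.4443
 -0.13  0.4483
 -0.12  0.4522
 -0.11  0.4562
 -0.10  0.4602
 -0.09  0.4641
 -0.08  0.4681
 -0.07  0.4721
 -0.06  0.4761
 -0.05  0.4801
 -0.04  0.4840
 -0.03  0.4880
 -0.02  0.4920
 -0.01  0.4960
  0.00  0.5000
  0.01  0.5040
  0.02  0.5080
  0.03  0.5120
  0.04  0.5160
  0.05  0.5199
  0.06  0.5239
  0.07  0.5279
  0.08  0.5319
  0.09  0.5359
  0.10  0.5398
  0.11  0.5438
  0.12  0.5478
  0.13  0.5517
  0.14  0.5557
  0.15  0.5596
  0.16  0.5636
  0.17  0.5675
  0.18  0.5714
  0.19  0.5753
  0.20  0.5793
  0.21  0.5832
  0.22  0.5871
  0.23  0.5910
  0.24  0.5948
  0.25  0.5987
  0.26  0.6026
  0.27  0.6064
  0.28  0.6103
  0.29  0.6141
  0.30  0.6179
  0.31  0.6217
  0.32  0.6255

£87.90

σ√T = 0.53·√0.75 = 0.4590
d₁ = [ln(450/444) + (0.025 + 0.53²/2)·0.75] / 0.4590 = [0.0134 + 0.1241] / 0.4590 = 0.2996 → 0.30
d₂ = d₁ − σ√T = 0.2996 − 0.4590 = -0.1594 → -0.16
exp(−rT) = exp(−0.025·0.75) = 0.9814
C = 450·N(0.30) − 444·0.9814·N(-0.16) = 450·0.6179 − 444·0.9814·0.4364 = 278.0550 − 190.1576 = 87.8974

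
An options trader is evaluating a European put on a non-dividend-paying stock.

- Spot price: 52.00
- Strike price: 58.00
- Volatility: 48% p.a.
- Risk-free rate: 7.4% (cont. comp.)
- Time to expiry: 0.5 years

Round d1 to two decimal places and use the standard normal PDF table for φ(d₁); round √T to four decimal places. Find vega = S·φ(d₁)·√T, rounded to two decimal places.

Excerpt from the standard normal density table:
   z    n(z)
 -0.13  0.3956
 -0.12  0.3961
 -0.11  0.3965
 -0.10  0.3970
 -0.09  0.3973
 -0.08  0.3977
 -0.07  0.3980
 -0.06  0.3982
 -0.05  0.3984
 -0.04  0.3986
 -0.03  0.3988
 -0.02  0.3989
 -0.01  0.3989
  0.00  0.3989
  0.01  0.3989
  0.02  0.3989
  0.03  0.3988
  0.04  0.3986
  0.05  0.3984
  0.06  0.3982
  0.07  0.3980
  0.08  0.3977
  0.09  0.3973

14.66

T = 0.5;  σ√T = 0.3394
d₁ = [ln(52/58) + (0.074 + 0.48²/2)·0.5] / 0.3394 = [-0.1092 + 0.0946] / 0.3394 = -0.0430 ⇒ -0.04
√T = √0.5 = 0.7071
φ(d₁) = φ(-0.04) = 0.3986
vega = S·φ(d₁)·√T = 52·0.3986·0.7071 = 14.6562
(Call and put vega coincide under Black-Scholes.)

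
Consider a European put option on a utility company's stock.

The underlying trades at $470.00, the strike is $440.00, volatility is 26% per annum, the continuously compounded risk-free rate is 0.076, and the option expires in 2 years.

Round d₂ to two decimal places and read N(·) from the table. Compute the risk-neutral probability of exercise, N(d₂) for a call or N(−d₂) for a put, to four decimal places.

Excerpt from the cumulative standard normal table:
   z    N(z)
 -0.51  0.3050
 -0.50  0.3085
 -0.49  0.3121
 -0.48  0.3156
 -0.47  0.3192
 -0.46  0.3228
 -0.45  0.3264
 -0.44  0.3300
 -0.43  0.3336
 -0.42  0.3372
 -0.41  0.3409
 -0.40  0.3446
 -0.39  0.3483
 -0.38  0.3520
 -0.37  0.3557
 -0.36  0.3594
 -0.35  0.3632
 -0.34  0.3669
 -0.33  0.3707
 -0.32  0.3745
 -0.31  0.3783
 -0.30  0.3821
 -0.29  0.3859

0.3409

σ√T = 0.26·√2 = 0.3677
ln(S/K) + (r + σ²/2)T = ln(470/440) + (0.076 + 0.26²/2)·2 = 0.0660 + 0.2196 = 0.2856
d₁ = 0.2856 / 0.3677 = 0.7766 ⇒ 0.78
d₂ = d₁ − σ√T = 0.7766 − 0.3677 = 0.4089 ⇒ 0.41
Risk-neutral Pr[S_T < K] = N(−d₂) = N(-0.41) = 0.3409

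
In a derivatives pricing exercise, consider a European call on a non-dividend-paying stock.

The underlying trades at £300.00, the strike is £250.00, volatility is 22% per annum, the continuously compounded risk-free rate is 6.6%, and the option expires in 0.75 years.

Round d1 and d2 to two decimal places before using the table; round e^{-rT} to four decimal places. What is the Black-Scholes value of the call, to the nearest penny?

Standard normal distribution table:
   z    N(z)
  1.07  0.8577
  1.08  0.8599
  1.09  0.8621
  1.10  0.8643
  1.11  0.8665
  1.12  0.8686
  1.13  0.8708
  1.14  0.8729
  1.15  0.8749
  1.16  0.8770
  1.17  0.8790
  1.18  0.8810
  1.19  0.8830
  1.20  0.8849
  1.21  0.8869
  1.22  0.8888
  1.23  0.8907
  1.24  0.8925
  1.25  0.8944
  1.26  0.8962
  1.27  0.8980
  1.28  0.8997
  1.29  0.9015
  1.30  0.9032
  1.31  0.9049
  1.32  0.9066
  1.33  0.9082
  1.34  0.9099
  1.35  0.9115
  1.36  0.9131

T = 0.75;  σ√T = 0.1905
ln(S/K) + (r + σ²/2)T = ln(300/250) + (0.066 + 0.22²/2)·0.75 = 0.1823 + 0.0677 = 0.2500
d₁ = 0.2500 / 0.1905 = 1.3120 ≈ 1.31
d₂ = d₁ − σ√T = 1.3120 − 0.1905 = 1.1215 ≈ 1.12
e^(−rT) = e^(−0.066·0.75) = 0.9517
C = 300·N(1.31) − 250·0.9517·N(1.12) = 300·0.9049 − 250·0.9517·0.8686 = 271.4700 − 206.6617 = 64.8083

£64.81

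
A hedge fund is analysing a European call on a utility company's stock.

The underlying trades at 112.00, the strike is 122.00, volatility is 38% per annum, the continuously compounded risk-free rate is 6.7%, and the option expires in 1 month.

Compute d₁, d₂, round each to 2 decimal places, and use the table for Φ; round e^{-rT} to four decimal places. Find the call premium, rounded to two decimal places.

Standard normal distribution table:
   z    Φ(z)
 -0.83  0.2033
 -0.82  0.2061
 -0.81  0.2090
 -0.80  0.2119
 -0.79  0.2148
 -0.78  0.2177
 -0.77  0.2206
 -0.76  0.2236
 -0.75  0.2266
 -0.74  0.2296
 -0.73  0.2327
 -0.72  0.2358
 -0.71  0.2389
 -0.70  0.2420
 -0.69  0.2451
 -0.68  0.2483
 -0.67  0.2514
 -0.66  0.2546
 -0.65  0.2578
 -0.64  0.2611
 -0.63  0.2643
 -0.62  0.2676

1.75

T = 0.08333;  σ√T = 0.1097
d₁ = [ln(112/122) + (0.067 + 0.38²/2)·0.08333] / 0.1097 = [-0.0855 + 0.0116] / 0.1097 = -0.6739 which rounds to -0.67
d₂ = d₁ − σ√T = -0.6739 − 0.1097 = -0.7836 which rounds to -0.78
e^(−rT) = e^(−0.067·0.08333) = 0.9944
N(d₁) = N(-0.67) = 0.2514;  N(d₂) = N(-0.78) = 0.2177
C = 112·0.2514 − 122·0.9944·0.2177 = 28.1568 − 26.4107 = 1.7461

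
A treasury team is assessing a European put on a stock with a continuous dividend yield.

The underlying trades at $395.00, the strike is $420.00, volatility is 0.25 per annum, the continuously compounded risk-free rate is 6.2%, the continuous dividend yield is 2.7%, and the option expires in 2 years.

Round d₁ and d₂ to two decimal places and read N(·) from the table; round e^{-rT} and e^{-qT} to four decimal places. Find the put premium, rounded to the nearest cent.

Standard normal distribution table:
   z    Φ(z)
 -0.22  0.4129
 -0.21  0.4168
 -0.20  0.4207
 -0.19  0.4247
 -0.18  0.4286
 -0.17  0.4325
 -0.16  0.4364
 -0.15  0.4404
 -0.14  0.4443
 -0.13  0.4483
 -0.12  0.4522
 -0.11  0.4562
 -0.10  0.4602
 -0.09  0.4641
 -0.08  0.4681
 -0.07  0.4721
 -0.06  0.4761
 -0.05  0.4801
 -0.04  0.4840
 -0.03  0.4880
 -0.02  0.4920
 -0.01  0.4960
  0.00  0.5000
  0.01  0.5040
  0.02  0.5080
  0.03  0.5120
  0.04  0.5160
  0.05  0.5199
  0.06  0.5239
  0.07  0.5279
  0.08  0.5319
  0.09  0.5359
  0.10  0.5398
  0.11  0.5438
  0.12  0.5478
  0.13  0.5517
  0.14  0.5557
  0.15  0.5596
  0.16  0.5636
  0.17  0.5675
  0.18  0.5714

σ√T = 0.25 × 1.4142 = 0.3536
d₁ = [ln(395/420) + (0.062 − 0.027 + 0.25²/2)·2] / 0.3536 = [-0.0614 + 0.1325] / 0.3536 = 0.2012 which rounds to 0.20
d₂ = d₁ − σ√T = 0.2012 − 0.3536 = -0.1524 which rounds to -0.15
exp(−qT) = exp(−0.027·2) = 0.9474;  exp(−rT) = exp(−0.062·2) = 0.8834
N(−d₂) = N(0.15) = 0.5596;  N(−d₁) = N(-0.20) = 0.4207
P = 420·0.8834·0.5596 − 395·0.9474·0.4207 = 207.6273 − 157.4356 = 50.1917

$50.19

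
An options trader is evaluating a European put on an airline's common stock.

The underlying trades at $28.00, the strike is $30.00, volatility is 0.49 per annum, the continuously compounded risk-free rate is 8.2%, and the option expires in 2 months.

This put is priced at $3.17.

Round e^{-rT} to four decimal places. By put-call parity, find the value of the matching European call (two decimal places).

$1.58

exp(−rT) = exp(−0.082·0.1667) = 0.9864
Put-call parity: C − P = S − K·e^(−rT) = 28 − 30·0.9864 = 28 − 29.5920 = -1.5920
C = P + (C − P) = 3.17 + (-1.5920) = 1.5780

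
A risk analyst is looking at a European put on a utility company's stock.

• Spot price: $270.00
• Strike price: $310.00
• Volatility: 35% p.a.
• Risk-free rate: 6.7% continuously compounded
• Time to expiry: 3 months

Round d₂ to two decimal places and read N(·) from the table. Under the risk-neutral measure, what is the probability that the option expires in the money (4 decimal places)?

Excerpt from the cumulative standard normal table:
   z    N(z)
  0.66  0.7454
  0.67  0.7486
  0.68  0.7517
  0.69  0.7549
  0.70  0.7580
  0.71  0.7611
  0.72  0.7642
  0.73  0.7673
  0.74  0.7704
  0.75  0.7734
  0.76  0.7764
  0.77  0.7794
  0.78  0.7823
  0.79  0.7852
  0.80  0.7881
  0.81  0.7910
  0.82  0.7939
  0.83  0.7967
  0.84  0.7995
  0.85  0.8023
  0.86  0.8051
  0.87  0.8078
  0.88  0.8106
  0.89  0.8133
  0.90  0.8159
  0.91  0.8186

σ√T = 0.35·√0.25 = 0.1750
d₁ = [ln(270/310) + (0.067 + 0.35²/2)·0.25] / 0.1750 = [-0.1382 + 0.0321] / 0.1750 = -0.6062 → -0.61
d₂ = d₁ − σ√T = -0.6062 − 0.1750 = -0.7812 → -0.78
Pr(exercise) under Q = N(−d₂) = N(0.78) = 0.7823

0.7823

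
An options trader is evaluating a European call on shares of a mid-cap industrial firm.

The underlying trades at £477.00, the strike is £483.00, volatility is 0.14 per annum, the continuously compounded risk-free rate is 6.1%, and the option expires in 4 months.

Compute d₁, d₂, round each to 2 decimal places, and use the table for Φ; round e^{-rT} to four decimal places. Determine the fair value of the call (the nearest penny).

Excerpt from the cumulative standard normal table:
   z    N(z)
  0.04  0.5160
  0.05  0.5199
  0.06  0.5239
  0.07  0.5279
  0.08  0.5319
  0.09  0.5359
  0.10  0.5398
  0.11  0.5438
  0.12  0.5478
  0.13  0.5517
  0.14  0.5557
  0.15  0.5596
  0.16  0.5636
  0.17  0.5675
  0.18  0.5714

£17.11

T = 0.3333;  σ√T = 0.0808
d₁ = [ln(477/483) + (0.061 + 0.14²/2)·0.3333] / 0.0808 = [-0.0125 + 0.0236] / 0.0808 = 0.1373 ⇒ 0.14
d₂ = d₁ − σ√T = 0.1373 − 0.0808 = 0.0565 ⇒ 0.06
exp(−rT) = exp(−0.061·0.3333) = 0.9799
N(d₁) = N(0.14) = 0.5557;  N(d₂) = N(0.06) = 0.5239
C = 477·0.5557 − 483·0.9799·0.5239 = 265.0689 − 247.9575 = 17.1114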